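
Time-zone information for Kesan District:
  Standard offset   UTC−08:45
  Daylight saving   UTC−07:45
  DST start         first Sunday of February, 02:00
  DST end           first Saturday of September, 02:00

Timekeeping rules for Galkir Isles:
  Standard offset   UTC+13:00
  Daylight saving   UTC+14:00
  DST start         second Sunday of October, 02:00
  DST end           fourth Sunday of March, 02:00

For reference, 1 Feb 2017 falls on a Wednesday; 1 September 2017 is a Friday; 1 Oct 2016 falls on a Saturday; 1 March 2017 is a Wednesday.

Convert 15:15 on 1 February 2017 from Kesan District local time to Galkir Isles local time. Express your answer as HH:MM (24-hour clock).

1 February 2017 is a Wednesday, so the first Sunday is February 5.
1 September 2017 is a Friday, so the first Saturday is September 2.
1 February 2017 does not fall between 5 February and 2 September, so daylight saving is not in effect and Kesan District is at UTC−08:45.
15:15 Kesan District + 8h45m = 00:00 UTC (rolling into the next day, 2 February 2017).
1 October 2016 is a Saturday, so the first Sunday is October 2 and the second is October 9.
1 March 2017 is a Wednesday, so the first Sunday is March 5 and the fourth is March 26.
At the standard offset (UTC+13:00), 00:00 UTC + 13h = 13:00 Galkir Isles standard time.
The standard-time date in Galkir Isles, 2 February 2017, falls between 9 October 2016 and 26 March 2017, so daylight saving is in effect and Galkir Isles is at UTC+14:00.
00:00 UTC + 14h = 14:00 Galkir Isles.

14:00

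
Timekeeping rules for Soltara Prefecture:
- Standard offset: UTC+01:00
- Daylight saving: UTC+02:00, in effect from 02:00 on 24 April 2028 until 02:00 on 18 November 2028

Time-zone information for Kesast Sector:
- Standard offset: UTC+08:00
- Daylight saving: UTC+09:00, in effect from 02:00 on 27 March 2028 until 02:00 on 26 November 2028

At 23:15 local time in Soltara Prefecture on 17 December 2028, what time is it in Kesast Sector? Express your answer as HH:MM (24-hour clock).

06:15

17 December 2028 is outside the daylight-saving period (24 April – 18 November), so Soltara Prefecture is on standard time, UTC+01:00.
23:15 Soltara Prefecture − 1h = 22:15 UTC.
At the standard offset (UTC+08:00), 22:15 UTC + 8h = 06:15 Kesast Sector standard time (rolling into the next day, 18 December 2028).
The standard-time date in Kesast Sector, 18 December 2028, does not fall between 27 March and 26 November, so daylight saving is not in effect and Kesast Sector is at UTC+08:00.
22:15 UTC + 8h = 06:15 Kesast Sector (rolling into the next day, 18 December 2028).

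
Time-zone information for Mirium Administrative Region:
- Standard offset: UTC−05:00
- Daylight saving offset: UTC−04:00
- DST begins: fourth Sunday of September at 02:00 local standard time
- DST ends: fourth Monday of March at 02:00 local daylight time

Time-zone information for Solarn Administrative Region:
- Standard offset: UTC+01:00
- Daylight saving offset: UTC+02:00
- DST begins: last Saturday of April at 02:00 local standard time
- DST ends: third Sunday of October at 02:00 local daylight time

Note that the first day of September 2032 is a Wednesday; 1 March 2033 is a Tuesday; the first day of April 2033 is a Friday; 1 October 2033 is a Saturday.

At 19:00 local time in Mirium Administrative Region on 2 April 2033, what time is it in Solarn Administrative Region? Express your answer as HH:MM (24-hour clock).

1 September 2032 is a Wednesday, so the first Sunday is September 5 and the fourth is September 26.
1 March 2033 is a Tuesday, so the first Monday is March 7 and the fourth is March 28.
Daylight saving runs 26 September 2032 – 28 March 2033; 2 April 2033 is outside that window, so Mirium Administrative Region is on standard time at UTC−05:00.
19:00 Mirium Administrative Region + 5h = 00:00 UTC (rolling into the next day, 3 April 2033).
1 April 2033 is a Friday, so Saturdays fall on 2, 9, 16, 23, 30; the last is April 30.
1 October 2033 is a Saturday, so the first Sunday is October 2 and the third is October 16.
At the standard offset (UTC+01:00), 00:00 UTC + 1h = 01:00 Solarn Administrative Region standard time.
The standard-time date in Solarn Administrative Region, 3 April 2033, does not fall between 30 April and 16 October, so daylight saving is not in effect and Solarn Administrative Region is at UTC+01:00.
00:00 UTC + 1h = 01:00 Solarn Administrative Region.

01:00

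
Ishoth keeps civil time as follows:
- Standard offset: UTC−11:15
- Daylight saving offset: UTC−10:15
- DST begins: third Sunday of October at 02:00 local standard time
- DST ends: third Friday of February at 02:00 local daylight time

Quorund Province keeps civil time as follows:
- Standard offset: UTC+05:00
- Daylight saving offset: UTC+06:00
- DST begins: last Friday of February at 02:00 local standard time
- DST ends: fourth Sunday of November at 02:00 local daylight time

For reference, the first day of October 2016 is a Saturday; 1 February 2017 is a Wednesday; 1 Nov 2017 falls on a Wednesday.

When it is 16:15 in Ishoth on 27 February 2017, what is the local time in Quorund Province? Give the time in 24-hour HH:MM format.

09:30

1 October 2016 is a Saturday, so the first Sunday is October 2 and the third is October 16.
1 February 2017 is a Wednesday, so the first Friday is February 3 and the third is February 17.
Daylight saving runs 16 October 2016 – 17 February 2017; 27 February 2017 is outside that window, so Ishoth is on standard time at UTC−11:15.
16:15 Ishoth + 11h15m = 03:30 UTC (rolling into the next day, 28 February 2017).
1 February 2017 is a Wednesday, so Fridays fall on 3, 10, 17, 24; the last is February 24.
1 November 2017 is a Wednesday, so the first Sunday is November 5 and the fourth is November 26.
At the standard offset (UTC+05:00), 03:30 UTC + 5h = 08:30 Quorund Province standard time.
Daylight saving runs 24 February – 26 November; the standard-time date in Quorund Province, 28 February 2017, is inside that window, so Quorund Province is at UTC+06:00.
03:30 UTC + 6h = 09:30 Quorund Province.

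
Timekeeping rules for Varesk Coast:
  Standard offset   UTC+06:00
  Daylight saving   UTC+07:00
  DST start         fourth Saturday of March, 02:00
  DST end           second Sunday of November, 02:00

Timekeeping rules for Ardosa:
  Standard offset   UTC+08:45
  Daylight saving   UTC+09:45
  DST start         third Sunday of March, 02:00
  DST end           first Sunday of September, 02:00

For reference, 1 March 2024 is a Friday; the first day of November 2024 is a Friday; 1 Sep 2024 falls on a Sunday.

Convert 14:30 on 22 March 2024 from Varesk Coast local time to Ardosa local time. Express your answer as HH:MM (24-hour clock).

18:15

1 March 2024 is a Friday, so the first Saturday is March 2 and the fourth is March 23.
1 November 2024 is a Friday, so the first Sunday is November 3 and the second is November 10.
Daylight saving runs 23 March – 10 November; 22 March 2024 is outside that window, so Varesk Coast is on standard time at UTC+06:00.
14:30 Varesk Coast − 6h = 08:30 UTC.
1 March 2024 is a Friday, so the first Sunday is March 3 and the third is March 17.
1 September 2024 is a Sunday, so the first Sunday is September 1.
At the standard offset (UTC+08:45), 08:30 UTC + 8h45m = 17:15 Ardosa standard time.
The standard-time date in Ardosa, 22 March 2024, falls between 17 March and 1 September, so daylight saving is in effect and Ardosa is at UTC+09:45.
08:30 UTC + 9h45m = 18:15 Ardosa.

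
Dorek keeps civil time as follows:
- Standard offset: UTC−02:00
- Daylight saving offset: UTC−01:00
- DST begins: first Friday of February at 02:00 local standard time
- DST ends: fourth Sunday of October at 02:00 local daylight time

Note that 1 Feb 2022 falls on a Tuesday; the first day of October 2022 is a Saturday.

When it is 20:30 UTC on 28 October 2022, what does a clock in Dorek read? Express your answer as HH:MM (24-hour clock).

18:30

1 February 2022 is a Tuesday, so the first Friday is February 4.
1 October 2022 is a Saturday, so the first Sunday is October 2 and the fourth is October 23.
At the standard offset (UTC−02:00), 20:30 UTC − 2h = 18:30 Dorek standard time.
The standard-time date in Dorek, 28 October 2022, does not fall between 4 February and 23 October, so daylight saving is not in effect and Dorek is at UTC−02:00.
20:30 UTC − 2h = 18:30 local.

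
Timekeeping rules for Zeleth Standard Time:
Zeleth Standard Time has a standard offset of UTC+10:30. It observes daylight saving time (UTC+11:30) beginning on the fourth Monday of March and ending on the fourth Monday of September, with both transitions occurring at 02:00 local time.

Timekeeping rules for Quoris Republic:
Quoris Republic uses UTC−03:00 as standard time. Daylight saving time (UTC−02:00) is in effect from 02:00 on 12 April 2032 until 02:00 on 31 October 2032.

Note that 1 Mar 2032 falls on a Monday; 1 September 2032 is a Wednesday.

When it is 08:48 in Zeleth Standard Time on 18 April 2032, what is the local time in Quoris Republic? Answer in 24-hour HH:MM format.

1 March 2032 is a Monday, so the first Monday is March 1 and the fourth is March 22.
1 September 2032 is a Wednesday, so the first Monday is September 6 and the fourth is September 27.
Daylight saving runs 22 March – 27 September; 18 April 2032 is inside that window, so Zeleth Standard Time is at UTC+11:30.
08:48 Zeleth Standard Time − 11h30m = 21:18 UTC (rolling into the previous day, 17 April 2032).
At the standard offset (UTC−03:00), 21:18 UTC − 3h = 18:18 Quoris Republic standard time.
The standard-time date in Quoris Republic, 17 April 2032, lies within the daylight-saving period (12 April – 31 October), so Quoris Republic is on daylight time, UTC−02:00.
21:18 UTC − 2h = 19:18 Quoris Republic.

19:18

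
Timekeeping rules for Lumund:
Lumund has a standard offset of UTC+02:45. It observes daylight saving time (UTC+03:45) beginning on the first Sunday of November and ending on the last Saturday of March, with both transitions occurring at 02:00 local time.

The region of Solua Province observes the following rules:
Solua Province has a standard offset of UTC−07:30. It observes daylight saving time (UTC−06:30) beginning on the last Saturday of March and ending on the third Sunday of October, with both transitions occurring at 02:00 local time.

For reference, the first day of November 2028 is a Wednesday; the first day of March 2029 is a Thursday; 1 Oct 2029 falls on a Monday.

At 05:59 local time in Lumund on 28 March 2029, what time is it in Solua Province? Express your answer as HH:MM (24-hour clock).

18:44

1 November 2028 is a Wednesday, so the first Sunday is November 5.
1 March 2029 is a Thursday, so Saturdays fall on 3, 10, 17, 24, 31; the last is March 31.
Daylight saving runs 5 November 2028 – 31 March 2029; 28 March 2029 is inside that window, so Lumund is at UTC+03:45.
05:59 Lumund − 3h45m = 02:14 UTC.
1 March 2029 is a Thursday, so Saturdays fall on 3, 10, 17, 24, 31; the last is March 31.
1 October 2029 is a Monday, so the first Sunday is October 7 and the third is October 21.
At the standard offset (UTC−07:30), 02:14 UTC − 7h30m = 18:44 Solua Province standard time (rolling into the previous day, 27 March 2029).
The standard-time date in Solua Province, 27 March 2029, is outside the daylight-saving period (31 March – 21 October), so Solua Province is on standard time, UTC−07:30.
02:14 UTC − 7h30m = 18:44 Solua Province (rolling into the previous day, 27 March 2029).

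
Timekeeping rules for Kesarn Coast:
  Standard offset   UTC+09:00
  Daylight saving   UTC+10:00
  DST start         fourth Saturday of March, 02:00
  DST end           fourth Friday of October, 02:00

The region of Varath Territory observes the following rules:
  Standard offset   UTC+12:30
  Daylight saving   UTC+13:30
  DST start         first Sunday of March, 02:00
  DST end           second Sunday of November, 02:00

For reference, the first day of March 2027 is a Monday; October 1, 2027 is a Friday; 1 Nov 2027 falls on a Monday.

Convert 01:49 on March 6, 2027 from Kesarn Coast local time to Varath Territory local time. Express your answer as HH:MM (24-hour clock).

05:19

1 March 2027 is a Monday, so the first Saturday is March 6 and the fourth is March 27.
1 October 2027 is a Friday, so the first Friday is October 1 and the fourth is October 22.
March 6, 2027 does not fall between 27 March and 22 October, so daylight saving is not in effect and Kesarn Coast is at UTC+09:00.
01:49 Kesarn Coast − 9h = 16:49 UTC (rolling into the previous day, 5 March 2027).
1 March 2027 is a Monday, so the first Sunday is March 7.
1 November 2027 is a Monday, so the first Sunday is November 7 and the second is November 14.
At the standard offset (UTC+12:30), 16:49 UTC + 12h30m = 05:19 Varath Territory standard time (rolling into the next day, 6 March 2027).
Daylight saving runs 7 March – 14 November; the standard-time date in Varath Territory, March 6, 2027, is outside that window, so Varath Territory is on standard time at UTC+12:30.
16:49 UTC + 12h30m = 05:19 Varath Territory (rolling into the next day, 6 March 2027).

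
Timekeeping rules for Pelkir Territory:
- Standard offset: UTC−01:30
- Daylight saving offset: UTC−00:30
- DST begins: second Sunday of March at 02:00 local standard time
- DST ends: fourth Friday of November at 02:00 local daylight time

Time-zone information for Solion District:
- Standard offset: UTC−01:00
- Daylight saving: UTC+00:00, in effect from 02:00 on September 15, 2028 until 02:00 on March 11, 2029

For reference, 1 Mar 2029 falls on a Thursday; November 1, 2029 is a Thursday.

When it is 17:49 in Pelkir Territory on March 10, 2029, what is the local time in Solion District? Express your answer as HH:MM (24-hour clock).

19:19

1 March 2029 is a Thursday, so the first Sunday is March 4 and the second is March 11.
1 November 2029 is a Thursday, so the first Friday is November 2 and the fourth is November 23.
March 10, 2029 does not fall between 11 March and 23 November, so daylight saving is not in effect and Pelkir Territory is at UTC−01:30.
17:49 Pelkir Territory + 1h30m = 19:19 UTC.
At the standard offset (UTC−01:00), 19:19 UTC − 1h = 18:19 Solion District standard time.
Daylight saving runs 15 September 2028 – 11 March 2029; the standard-time date in Solion District, March 10, 2029, is inside that window, so Solion District is at UTC+00:00.
19:19 UTC + 0h = 19:19 Solion District.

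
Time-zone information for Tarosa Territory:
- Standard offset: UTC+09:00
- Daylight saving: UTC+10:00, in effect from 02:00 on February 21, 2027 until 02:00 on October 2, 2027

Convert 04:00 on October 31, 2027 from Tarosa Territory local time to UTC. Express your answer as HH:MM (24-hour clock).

19:00

October 31, 2027 is outside the daylight-saving period (21 February – 2 October), so Tarosa Territory is on standard time, UTC+09:00.
04:00 local − 9h = 19:00 UTC (rolling into the previous day, 30 October 2027).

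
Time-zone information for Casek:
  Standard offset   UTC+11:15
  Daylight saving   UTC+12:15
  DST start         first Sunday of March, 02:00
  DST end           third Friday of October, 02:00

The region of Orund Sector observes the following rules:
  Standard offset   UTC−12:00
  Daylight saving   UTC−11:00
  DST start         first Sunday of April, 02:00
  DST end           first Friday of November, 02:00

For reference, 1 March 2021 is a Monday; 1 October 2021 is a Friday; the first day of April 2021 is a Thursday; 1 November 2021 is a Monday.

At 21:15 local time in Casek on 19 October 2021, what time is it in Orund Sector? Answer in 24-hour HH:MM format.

23:00

1 March 2021 is a Monday, so the first Sunday is March 7.
1 October 2021 is a Friday, so the first Friday is October 1 and the third is October 15.
19 October 2021 does not fall between 7 March and 15 October, so daylight saving is not in effect and Casek is at UTC+11:15.
21:15 Casek − 11h15m = 10:00 UTC.
1 April 2021 is a Thursday, so the first Sunday is April 4.
1 November 2021 is a Monday, so the first Friday is November 5.
At the standard offset (UTC−12:00), 10:00 UTC − 12h = 22:00 Orund Sector standard time (rolling into the previous day, 18 October 2021).
Daylight saving runs 4 April – 5 November; the standard-time date in Orund Sector, 18 October 2021, is inside that window, so Orund Sector is at UTC−11:00.
10:00 UTC − 11h = 23:00 Orund Sector (rolling into the previous day, 18 October 2021).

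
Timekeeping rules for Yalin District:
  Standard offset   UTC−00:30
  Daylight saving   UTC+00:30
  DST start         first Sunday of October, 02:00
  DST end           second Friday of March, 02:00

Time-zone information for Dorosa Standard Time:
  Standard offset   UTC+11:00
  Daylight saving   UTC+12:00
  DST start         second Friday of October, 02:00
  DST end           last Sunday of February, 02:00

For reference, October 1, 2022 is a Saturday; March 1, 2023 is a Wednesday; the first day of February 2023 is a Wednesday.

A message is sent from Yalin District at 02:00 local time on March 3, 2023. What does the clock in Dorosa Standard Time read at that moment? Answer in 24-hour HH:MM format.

12:30

1 October 2022 is a Saturday, so the first Sunday is October 2.
1 March 2023 is a Wednesday, so the first Friday is March 3 and the second is March 10.
March 3, 2023 lies within the daylight-saving period (2 October 2022 – 10 March 2023), so Yalin District is on daylight time, UTC+00:30.
02:00 Yalin District − 0h30m = 01:30 UTC.
1 October 2022 is a Saturday, so the first Friday is October 7 and the second is October 14.
1 February 2023 is a Wednesday, so Sundays fall on 5, 12, 19, 26; the last is February 26.
At the standard offset (UTC+11:00), 01:30 UTC + 11h = 12:30 Dorosa Standard Time standard time.
The standard-time date in Dorosa Standard Time, March 3, 2023, does not fall between 14 October 2022 and 26 February 2023, so daylight saving is not in effect and Dorosa Standard Time is at UTC+11:00.
01:30 UTC + 11h = 12:30 Dorosa Standard Time.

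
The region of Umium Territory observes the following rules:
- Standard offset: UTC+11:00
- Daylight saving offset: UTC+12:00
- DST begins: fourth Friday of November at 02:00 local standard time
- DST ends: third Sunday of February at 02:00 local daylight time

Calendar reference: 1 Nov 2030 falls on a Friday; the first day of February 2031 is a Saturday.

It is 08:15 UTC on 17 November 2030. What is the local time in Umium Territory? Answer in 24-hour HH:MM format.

19:15

1 November 2030 is a Friday, so the first Friday is November 1 and the fourth is November 22.
1 February 2031 is a Saturday, so the first Sunday is February 2 and the third is February 16.
At the standard offset (UTC+11:00), 08:15 UTC + 11h = 19:15 Umium Territory standard time.
The standard-time date in Umium Territory, 17 November 2030, does not fall between 22 November 2030 and 16 February 2031, so daylight saving is not in effect and Umium Territory is at UTC+11:00.
08:15 UTC + 11h = 19:15 local.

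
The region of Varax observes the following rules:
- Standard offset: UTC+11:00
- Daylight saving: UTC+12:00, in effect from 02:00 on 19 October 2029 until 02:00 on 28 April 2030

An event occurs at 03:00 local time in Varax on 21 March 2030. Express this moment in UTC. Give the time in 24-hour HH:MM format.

Daylight saving runs 19 October 2029 – 28 April 2030; 21 March 2030 is inside that window, so Varax is at UTC+12:00.
03:00 local − 12h = 15:00 UTC (rolling into the previous day, 20 March 2030).

15:00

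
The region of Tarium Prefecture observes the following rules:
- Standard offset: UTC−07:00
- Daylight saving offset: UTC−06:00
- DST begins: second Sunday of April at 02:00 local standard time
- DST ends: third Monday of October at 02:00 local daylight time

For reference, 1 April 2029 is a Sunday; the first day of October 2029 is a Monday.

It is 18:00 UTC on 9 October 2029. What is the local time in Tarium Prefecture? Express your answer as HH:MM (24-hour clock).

12:00

1 April 2029 is a Sunday, so the first Sunday is April 1 and the second is April 8.
1 October 2029 is a Monday, so the first Monday is October 1 and the third is October 15.
At the standard offset (UTC−07:00), 18:00 UTC − 7h = 11:00 Tarium Prefecture standard time.
The standard-time date in Tarium Prefecture, 9 October 2029, falls between 8 April and 15 October, so daylight saving is in effect and Tarium Prefecture is at UTC−06:00.
18:00 UTC − 6h = 12:00 local.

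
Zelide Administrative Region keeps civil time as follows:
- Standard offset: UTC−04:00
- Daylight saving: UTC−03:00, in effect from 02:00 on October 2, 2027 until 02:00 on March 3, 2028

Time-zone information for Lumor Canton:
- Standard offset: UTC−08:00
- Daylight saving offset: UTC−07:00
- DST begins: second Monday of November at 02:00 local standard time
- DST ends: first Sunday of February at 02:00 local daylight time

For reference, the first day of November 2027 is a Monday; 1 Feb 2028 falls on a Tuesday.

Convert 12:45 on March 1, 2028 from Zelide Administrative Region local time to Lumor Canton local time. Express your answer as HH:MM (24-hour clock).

March 1, 2028 lies within the daylight-saving period (2 October 2027 – 3 March 2028), so Zelide Administrative Region is on daylight time, UTC−03:00.
12:45 Zelide Administrative Region + 3h = 15:45 UTC.
1 November 2027 is a Monday, so the first Monday is November 1 and the second is November 8.
1 February 2028 is a Tuesday, so the first Sunday is February 6.
At the standard offset (UTC−08:00), 15:45 UTC − 8h = 07:45 Lumor Canton standard time.
Daylight saving runs 8 November 2027 – 6 February 2028; the standard-time date in Lumor Canton, March 1, 2028, is outside that window, so Lumor Canton is on standard time at UTC−08:00.
15:45 UTC − 8h = 07:45 Lumor Canton.

07:45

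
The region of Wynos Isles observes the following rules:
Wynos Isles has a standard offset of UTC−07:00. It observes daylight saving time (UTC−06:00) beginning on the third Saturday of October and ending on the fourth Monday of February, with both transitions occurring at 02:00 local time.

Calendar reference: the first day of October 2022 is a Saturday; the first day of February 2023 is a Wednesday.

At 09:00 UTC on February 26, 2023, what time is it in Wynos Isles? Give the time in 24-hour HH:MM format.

03:00

1 October 2022 is a Saturday, so the first Saturday is October 1 and the third is October 15.
1 February 2023 is a Wednesday, so the first Monday is February 6 and the fourth is February 27.
At the standard offset (UTC−07:00), 09:00 UTC − 7h = 02:00 Wynos Isles standard time.
The standard-time date in Wynos Isles, February 26, 2023, falls between 15 October 2022 and 27 February 2023, so daylight saving is in effect and Wynos Isles is at UTC−06:00.
09:00 UTC − 6h = 03:00 local.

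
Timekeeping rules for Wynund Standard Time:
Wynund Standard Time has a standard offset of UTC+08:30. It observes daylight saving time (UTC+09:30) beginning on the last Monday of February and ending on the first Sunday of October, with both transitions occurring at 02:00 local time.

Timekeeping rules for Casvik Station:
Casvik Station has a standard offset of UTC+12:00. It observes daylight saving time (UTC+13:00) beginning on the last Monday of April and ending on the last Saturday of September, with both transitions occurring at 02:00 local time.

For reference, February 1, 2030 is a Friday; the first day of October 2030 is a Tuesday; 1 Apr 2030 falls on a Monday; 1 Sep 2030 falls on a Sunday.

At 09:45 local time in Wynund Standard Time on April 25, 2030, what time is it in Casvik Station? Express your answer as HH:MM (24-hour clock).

12:15

1 February 2030 is a Friday, so Mondays fall on 4, 11, 18, 25; the last is February 25.
1 October 2030 is a Tuesday, so the first Sunday is October 6.
Daylight saving runs 25 February – 6 October; April 25, 2030 is inside that window, so Wynund Standard Time is at UTC+09:30.
09:45 Wynund Standard Time − 9h30m = 00:15 UTC.
1 April 2030 is a Monday, so Mondays fall on 1, 8, 15, 22, 29; the last is April 29.
1 September 2030 is a Sunday, so Saturdays fall on 7, 14, 21, 28; the last is September 28.
At the standard offset (UTC+12:00), 00:15 UTC + 12h = 12:15 Casvik Station standard time.
The standard-time date in Casvik Station, April 25, 2030, does not fall between 29 April and 28 September, so daylight saving is not in effect and Casvik Station is at UTC+12:00.
00:15 UTC + 12h = 12:15 Casvik Station.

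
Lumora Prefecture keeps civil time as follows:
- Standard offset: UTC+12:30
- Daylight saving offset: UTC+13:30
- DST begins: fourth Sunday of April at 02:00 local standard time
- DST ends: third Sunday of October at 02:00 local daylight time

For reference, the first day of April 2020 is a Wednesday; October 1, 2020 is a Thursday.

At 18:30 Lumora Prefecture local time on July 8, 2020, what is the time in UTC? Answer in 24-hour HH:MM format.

1 April 2020 is a Wednesday, so the first Sunday is April 5 and the fourth is April 26.
1 October 2020 is a Thursday, so the first Sunday is October 4 and the third is October 18.
Daylight saving runs 26 April – 18 October; July 8, 2020 is inside that window, so Lumora Prefecture is at UTC+13:30.
18:30 local − 13h30m = 05:00 UTC.

05:00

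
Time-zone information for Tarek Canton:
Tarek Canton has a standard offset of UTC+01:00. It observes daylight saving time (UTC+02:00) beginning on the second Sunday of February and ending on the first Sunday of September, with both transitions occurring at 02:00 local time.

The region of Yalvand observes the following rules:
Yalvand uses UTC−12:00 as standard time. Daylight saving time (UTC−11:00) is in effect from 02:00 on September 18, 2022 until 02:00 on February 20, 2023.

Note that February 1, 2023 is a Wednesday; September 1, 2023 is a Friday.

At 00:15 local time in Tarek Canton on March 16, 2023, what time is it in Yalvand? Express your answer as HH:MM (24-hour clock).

10:15

1 February 2023 is a Wednesday, so the first Sunday is February 5 and the second is February 12.
1 September 2023 is a Friday, so the first Sunday is September 3.
March 16, 2023 lies within the daylight-saving period (12 February – 3 September), so Tarek Canton is on daylight time, UTC+02:00.
00:15 Tarek Canton − 2h = 22:15 UTC (rolling into the previous day, 15 March 2023).
At the standard offset (UTC−12:00), 22:15 UTC − 12h = 10:15 Yalvand standard time.
The standard-time date in Yalvand, March 15, 2023, does not fall between 18 September 2022 and 20 February 2023, so daylight saving is not in effect and Yalvand is at UTC−12:00.
22:15 UTC − 12h = 10:15 Yalvand.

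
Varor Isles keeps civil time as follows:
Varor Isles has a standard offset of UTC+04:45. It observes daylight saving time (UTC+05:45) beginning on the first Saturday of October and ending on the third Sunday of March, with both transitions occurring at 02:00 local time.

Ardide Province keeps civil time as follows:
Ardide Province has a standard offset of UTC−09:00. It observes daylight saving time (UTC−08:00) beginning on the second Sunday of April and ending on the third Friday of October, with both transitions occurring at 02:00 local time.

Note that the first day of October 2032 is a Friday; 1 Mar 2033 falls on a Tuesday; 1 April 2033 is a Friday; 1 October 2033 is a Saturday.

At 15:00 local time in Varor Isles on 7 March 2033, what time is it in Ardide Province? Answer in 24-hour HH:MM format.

1 October 2032 is a Friday, so the first Saturday is October 2.
1 March 2033 is a Tuesday, so the first Sunday is March 6 and the third is March 20.
7 March 2033 falls between 2 October 2032 and 20 March 2033, so daylight saving is in effect and Varor Isles is at UTC+05:45.
15:00 Varor Isles − 5h45m = 09:15 UTC.
1 April 2033 is a Friday, so the first Sunday is April 3 and the second is April 10.
1 October 2033 is a Saturday, so the first Friday is October 7 and the third is October 21.
At the standard offset (UTC−09:00), 09:15 UTC − 9h = 00:15 Ardide Province standard time.
Daylight saving runs 10 April – 21 October; the standard-time date in Ardide Province, 7 March 2033, is outside that window, so Ardide Province is on standard time at UTC−09:00.
09:15 UTC − 9h = 00:15 Ardide Province.

00:15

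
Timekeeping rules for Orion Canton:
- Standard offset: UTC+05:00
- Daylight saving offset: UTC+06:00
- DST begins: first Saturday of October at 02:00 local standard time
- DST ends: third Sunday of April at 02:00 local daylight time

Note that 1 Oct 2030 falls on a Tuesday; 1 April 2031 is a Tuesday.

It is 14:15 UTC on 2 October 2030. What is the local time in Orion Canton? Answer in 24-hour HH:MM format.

19:15

1 October 2030 is a Tuesday, so the first Saturday is October 5.
1 April 2031 is a Tuesday, so the first Sunday is April 6 and the third is April 20.
At the standard offset (UTC+05:00), 14:15 UTC + 5h = 19:15 Orion Canton standard time.
Daylight saving runs 5 October 2030 – 20 April 2031; the standard-time date in Orion Canton, 2 October 2030, is outside that window, so Orion Canton is on standard time at UTC+05:00.
14:15 UTC + 5h = 19:15 local.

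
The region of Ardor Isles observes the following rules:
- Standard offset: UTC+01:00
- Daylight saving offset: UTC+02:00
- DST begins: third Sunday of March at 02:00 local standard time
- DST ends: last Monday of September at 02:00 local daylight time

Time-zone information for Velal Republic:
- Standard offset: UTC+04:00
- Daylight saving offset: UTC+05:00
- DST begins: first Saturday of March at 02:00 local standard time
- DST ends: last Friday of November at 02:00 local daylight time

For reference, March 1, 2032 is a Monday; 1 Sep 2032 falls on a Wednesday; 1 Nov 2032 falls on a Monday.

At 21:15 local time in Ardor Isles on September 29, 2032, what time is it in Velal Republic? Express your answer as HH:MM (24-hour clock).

01:15

1 March 2032 is a Monday, so the first Sunday is March 7 and the third is March 21.
1 September 2032 is a Wednesday, so Mondays fall on 6, 13, 20, 27; the last is September 27.
Daylight saving runs 21 March – 27 September; September 29, 2032 is outside that window, so Ardor Isles is on standard time at UTC+01:00.
21:15 Ardor Isles − 1h = 20:15 UTC.
1 March 2032 is a Monday, so the first Saturday is March 6.
1 November 2032 is a Monday, so Fridays fall on 5, 12, 19, 26; the last is November 26.
At the standard offset (UTC+04:00), 20:15 UTC + 4h = 00:15 Velal Republic standard time (rolling into the next day, 30 September 2032).
The standard-time date in Velal Republic, September 30, 2032, falls between 6 March and 26 November, so daylight saving is in effect and Velal Republic is at UTC+05:00.
20:15 UTC + 5h = 01:15 Velal Republic (rolling into the next day, 30 September 2032).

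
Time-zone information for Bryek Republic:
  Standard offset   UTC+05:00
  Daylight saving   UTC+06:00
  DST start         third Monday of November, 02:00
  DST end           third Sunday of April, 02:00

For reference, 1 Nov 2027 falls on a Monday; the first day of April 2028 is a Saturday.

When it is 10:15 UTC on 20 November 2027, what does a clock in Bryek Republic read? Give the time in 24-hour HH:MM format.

1 November 2027 is a Monday, so the first Monday is November 1 and the third is November 15.
1 April 2028 is a Saturday, so the first Sunday is April 2 and the third is April 16.
At the standard offset (UTC+05:00), 10:15 UTC + 5h = 15:15 Bryek Republic standard time.
The standard-time date in Bryek Republic, 20 November 2027, lies within the daylight-saving period (15 November 2027 – 16 April 2028), so Bryek Republic is on daylight time, UTC+06:00.
10:15 UTC + 6h = 16:15 local.

16:15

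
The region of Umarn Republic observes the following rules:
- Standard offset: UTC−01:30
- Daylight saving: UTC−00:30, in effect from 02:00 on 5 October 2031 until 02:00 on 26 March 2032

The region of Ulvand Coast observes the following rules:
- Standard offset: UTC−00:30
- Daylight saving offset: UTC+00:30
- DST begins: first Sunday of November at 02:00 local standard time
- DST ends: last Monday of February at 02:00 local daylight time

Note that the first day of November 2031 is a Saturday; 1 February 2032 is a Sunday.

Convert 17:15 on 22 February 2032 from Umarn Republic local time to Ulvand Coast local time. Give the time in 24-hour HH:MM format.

18:15

22 February 2032 lies within the daylight-saving period (5 October 2031 – 26 March 2032), so Umarn Republic is on daylight time, UTC−00:30.
17:15 Umarn Republic + 0h30m = 17:45 UTC.
1 November 2031 is a Saturday, so the first Sunday is November 2.
1 February 2032 is a Sunday, so Mondays fall on 2, 9, 16, 23; the last is February 23.
At the standard offset (UTC−00:30), 17:45 UTC − 0h30m = 17:15 Ulvand Coast standard time.
The standard-time date in Ulvand Coast, 22 February 2032, lies within the daylight-saving period (2 November 2031 – 23 February 2032), so Ulvand Coast is on daylight time, UTC+00:30.
17:45 UTC + 0h30m = 18:15 Ulvand Coast.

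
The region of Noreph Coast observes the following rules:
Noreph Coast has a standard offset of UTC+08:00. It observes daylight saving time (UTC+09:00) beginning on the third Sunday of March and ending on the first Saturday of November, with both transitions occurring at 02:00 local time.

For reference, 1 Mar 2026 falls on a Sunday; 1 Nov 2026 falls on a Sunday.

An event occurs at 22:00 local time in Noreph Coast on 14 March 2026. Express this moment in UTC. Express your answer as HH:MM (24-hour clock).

14:00

1 March 2026 is a Sunday, so the first Sunday is March 1 and the third is March 15.
1 November 2026 is a Sunday, so the first Saturday is November 7.
14 March 2026 does not fall between 15 March and 7 November, so daylight saving is not in effect and Noreph Coast is at UTC+08:00.
22:00 local − 8h = 14:00 UTC.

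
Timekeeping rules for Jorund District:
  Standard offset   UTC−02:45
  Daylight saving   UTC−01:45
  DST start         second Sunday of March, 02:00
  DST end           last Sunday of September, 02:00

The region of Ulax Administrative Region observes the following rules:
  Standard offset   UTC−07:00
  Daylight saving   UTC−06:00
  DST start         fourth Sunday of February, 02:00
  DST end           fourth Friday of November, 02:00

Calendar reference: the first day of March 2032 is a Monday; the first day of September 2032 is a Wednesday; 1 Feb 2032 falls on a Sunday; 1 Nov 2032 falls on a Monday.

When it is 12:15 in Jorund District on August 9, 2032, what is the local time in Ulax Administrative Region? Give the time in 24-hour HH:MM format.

08:00

1 March 2032 is a Monday, so the first Sunday is March 7 and the second is March 14.
1 September 2032 is a Wednesday, so Sundays fall on 5, 12, 19, 26; the last is September 26.
Daylight saving runs 14 March – 26 September; August 9, 2032 is inside that window, so Jorund District is at UTC−01:45.
12:15 Jorund District + 1h45m = 14:00 UTC.
1 February 2032 is a Sunday, so the first Sunday is February 1 and the fourth is February 22.
1 November 2032 is a Monday, so the first Friday is November 5 and the fourth is November 26.
At the standard offset (UTC−07:00), 14:00 UTC − 7h = 07:00 Ulax Administrative Region standard time.
The standard-time date in Ulax Administrative Region, August 9, 2032, lies within the daylight-saving period (22 February – 26 November), so Ulax Administrative Region is on daylight time, UTC−06:00.
14:00 UTC − 6h = 08:00 Ulax Administrative Region.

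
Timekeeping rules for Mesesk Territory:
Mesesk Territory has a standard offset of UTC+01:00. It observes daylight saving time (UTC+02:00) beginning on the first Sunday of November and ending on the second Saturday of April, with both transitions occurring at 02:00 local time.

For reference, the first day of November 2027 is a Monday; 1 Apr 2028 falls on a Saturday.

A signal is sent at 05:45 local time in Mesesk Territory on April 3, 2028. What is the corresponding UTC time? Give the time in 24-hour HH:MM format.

1 November 2027 is a Monday, so the first Sunday is November 7.
1 April 2028 is a Saturday, so the first Saturday is April 1 and the second is April 8.
Daylight saving runs 7 November 2027 – 8 April 2028; April 3, 2028 is inside that window, so Mesesk Territory is at UTC+02:00.
05:45 local − 2h = 03:45 UTC.

03:45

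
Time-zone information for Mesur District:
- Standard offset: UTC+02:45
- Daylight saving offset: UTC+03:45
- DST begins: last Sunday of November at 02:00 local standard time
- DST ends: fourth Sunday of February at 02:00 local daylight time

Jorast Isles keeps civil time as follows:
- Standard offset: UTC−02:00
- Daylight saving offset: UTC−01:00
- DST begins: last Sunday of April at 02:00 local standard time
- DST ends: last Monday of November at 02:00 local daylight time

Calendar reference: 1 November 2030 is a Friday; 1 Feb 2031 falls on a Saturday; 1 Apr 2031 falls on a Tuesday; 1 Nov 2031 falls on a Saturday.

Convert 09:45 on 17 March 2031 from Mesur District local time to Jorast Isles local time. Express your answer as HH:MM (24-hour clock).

05:00

1 November 2030 is a Friday, so Sundays fall on 3, 10, 17, 24; the last is November 24.
1 February 2031 is a Saturday, so the first Sunday is February 2 and the fourth is February 23.
17 March 2031 is outside the daylight-saving period (24 November 2030 – 23 February 2031), so Mesur District is on standard time, UTC+02:45.
09:45 Mesur District − 2h45m = 07:00 UTC.
1 April 2031 is a Tuesday, so Sundays fall on 6, 13, 20, 27; the last is April 27.
1 November 2031 is a Saturday, so Mondays fall on 3, 10, 17, 24; the last is November 24.
At the standard offset (UTC−02:00), 07:00 UTC − 2h = 05:00 Jorast Isles standard time.
The standard-time date in Jorast Isles, 17 March 2031, does not fall between 27 April and 24 November, so daylight saving is not in effect and Jorast Isles is at UTC−02:00.
07:00 UTC − 2h = 05:00 Jorast Isles.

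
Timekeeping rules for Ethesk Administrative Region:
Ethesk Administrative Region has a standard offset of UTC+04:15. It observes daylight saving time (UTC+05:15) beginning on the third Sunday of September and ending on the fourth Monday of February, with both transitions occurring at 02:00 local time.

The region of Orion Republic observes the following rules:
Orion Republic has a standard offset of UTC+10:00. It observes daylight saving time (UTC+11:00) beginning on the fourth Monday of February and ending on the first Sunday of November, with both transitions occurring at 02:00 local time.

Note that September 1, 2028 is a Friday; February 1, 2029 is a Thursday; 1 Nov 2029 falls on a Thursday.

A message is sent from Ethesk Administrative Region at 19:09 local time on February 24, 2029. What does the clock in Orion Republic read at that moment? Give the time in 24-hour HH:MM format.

23:54

1 September 2028 is a Friday, so the first Sunday is September 3 and the third is September 17.
1 February 2029 is a Thursday, so the first Monday is February 5 and the fourth is February 26.
February 24, 2029 lies within the daylight-saving period (17 September 2028 – 26 February 2029), so Ethesk Administrative Region is on daylight time, UTC+05:15.
19:09 Ethesk Administrative Region − 5h15m = 13:54 UTC.
1 February 2029 is a Thursday, so the first Monday is February 5 and the fourth is February 26.
1 November 2029 is a Thursday, so the first Sunday is November 4.
At the standard offset (UTC+10:00), 13:54 UTC + 10h = 23:54 Orion Republic standard time.
The standard-time date in Orion Republic, February 24, 2029, is outside the daylight-saving period (26 February – 4 November), so Orion Republic is on standard time, UTC+10:00.
13:54 UTC + 10h = 23:54 Orion Republic.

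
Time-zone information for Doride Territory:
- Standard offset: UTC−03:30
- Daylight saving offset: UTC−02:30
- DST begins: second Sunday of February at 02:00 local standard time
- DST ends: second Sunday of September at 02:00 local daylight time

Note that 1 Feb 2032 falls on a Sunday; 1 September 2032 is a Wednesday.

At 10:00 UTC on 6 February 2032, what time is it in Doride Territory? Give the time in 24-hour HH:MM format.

06:30

1 February 2032 is a Sunday, so the first Sunday is February 1 and the second is February 8.
1 September 2032 is a Wednesday, so the first Sunday is September 5 and the second is September 12.
At the standard offset (UTC−03:30), 10:00 UTC − 3h30m = 06:30 Doride Territory standard time.
The standard-time date in Doride Territory, 6 February 2032, does not fall between 8 February and 12 September, so daylight saving is not in effect and Doride Territory is at UTC−03:30.
10:00 UTC − 3h30m = 06:30 local.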